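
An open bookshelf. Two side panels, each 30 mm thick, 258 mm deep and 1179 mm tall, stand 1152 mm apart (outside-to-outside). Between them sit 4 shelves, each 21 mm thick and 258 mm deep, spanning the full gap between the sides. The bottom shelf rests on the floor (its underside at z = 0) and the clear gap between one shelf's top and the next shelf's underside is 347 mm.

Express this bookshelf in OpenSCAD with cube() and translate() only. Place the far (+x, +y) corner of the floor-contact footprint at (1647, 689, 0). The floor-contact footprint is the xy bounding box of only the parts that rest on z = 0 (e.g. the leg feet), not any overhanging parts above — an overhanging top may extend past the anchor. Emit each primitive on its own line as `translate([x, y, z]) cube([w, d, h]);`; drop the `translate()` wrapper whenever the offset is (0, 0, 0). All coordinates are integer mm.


translate([495, 431, 0]) cube([30, 258, 1179]);
translate([1617, 431, 0]) cube([30, 258, 1179]);
translate([525, 431, 0]) cube([1092, 258, 21]);
translate([525, 431, 368]) cube([1092, 258, 21]);
translate([525, 431, 736]) cube([1092, 258, 21]);
translate([525, 431, 1104]) cube([1092, 258, 21]);


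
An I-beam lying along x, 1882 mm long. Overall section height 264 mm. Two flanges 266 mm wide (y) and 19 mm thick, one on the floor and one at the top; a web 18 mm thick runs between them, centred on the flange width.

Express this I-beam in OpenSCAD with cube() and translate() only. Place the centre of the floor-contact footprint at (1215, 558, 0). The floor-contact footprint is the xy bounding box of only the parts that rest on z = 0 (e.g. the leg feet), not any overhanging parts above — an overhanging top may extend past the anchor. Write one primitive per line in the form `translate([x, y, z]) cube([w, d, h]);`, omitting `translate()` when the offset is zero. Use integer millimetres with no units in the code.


translate([274, 425, 0]) cube([1882, 266, 19]);
translate([274, 549, 19]) cube([1882, 18, 226]);
translate([274, 425, 245]) cube([1882, 266, 19]);


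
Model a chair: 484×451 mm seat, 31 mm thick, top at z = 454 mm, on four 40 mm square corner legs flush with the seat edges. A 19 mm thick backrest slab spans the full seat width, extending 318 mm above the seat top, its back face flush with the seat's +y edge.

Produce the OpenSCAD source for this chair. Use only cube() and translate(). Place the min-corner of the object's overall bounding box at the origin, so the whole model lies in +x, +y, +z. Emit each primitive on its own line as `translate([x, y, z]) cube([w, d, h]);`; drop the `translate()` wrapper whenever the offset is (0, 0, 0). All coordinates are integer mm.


translate([0, 0, 423]) cube([484, 451, 31]);
cube([40, 40, 423]);
translate([444, 0, 0]) cube([40, 40, 423]);
translate([0, 411, 0]) cube([40, 40, 423]);
translate([444, 411, 0]) cube([40, 40, 423]);
translate([0, 432, 454]) cube([484, 19, 318]);


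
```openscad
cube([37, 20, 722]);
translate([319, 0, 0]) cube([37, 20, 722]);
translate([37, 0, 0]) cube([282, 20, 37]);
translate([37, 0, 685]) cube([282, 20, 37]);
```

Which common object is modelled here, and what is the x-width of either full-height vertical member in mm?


A picture frame. The border width is 37 mm.

Four thin pieces enclosing a rectangular opening — a picture frame. The two full-height stiles are 722 mm tall; the top rail sits at z = 685 and is 37 mm tall, so the border above the opening is 722 − 685 = 37 mm, matching the stile x-width.


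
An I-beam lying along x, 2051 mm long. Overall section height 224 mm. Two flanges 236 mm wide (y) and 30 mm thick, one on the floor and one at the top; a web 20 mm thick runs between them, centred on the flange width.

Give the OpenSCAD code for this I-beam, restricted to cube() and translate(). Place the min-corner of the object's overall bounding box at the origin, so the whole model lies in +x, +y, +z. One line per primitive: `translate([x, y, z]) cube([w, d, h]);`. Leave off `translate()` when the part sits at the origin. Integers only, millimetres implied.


cube([2051, 236, 30]);
translate([0, 108, 30]) cube([2051, 20, 164]);
translate([0, 0, 194]) cube([2051, 236, 30]);


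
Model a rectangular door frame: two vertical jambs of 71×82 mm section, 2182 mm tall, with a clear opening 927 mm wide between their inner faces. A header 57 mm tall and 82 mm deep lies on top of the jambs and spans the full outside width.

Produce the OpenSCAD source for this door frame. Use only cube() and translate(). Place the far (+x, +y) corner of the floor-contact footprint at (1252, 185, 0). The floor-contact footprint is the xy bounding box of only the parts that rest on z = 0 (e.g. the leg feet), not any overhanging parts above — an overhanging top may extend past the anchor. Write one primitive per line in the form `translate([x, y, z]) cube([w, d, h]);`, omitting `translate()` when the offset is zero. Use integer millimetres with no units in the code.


translate([183, 103, 0]) cube([71, 82, 2182]);
translate([1181, 103, 0]) cube([71, 82, 2182]);
translate([183, 103, 2182]) cube([1069, 82, 57]);


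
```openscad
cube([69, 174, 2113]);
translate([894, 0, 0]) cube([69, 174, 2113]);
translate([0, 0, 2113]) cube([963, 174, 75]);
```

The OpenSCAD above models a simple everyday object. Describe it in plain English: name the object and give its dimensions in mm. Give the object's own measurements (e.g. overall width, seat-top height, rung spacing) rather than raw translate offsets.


A door frame. The clear opening is 825 mm wide and 2113 mm high. Two 69 mm wide jambs, 174 mm deep, stand either side of the opening from the floor to the top of the opening. A 75 mm thick head sits across the top of both jambs, spanning the full outside width of the frame.


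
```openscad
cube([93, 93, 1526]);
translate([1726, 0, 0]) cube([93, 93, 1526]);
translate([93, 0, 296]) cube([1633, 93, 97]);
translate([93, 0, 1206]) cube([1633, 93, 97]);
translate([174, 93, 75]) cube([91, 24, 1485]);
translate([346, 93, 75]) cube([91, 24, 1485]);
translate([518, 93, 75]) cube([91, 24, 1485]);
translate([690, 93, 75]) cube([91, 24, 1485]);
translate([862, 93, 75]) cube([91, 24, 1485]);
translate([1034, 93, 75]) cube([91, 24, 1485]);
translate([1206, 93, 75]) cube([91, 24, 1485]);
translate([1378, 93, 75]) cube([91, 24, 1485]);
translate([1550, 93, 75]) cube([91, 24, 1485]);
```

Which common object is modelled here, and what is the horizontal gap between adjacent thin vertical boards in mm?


A fence section. The picket gap is 81 mm.

Two posts, two rails, 9 pickets — a fence section. Span 1633 mm holds 9 pickets of 91 mm with 10 equal gaps: ⌊(1633 − 9·91) / 10⌋ = 81 mm.


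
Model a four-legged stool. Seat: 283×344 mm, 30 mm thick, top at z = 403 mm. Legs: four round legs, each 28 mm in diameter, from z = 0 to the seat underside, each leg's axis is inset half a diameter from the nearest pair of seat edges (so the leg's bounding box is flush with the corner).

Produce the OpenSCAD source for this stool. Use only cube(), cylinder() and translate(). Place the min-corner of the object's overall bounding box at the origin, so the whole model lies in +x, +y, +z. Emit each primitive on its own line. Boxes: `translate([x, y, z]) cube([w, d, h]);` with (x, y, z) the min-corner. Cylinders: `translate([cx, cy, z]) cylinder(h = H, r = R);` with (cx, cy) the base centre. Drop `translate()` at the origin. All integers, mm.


translate([0, 0, 373]) cube([283, 344, 30]);
translate([14, 14, 0]) cylinder(h = 373, r = 14);
translate([269, 14, 0]) cylinder(h = 373, r = 14);
translate([14, 330, 0]) cylinder(h = 373, r = 14);
translate([269, 330, 0]) cylinder(h = 373, r = 14);


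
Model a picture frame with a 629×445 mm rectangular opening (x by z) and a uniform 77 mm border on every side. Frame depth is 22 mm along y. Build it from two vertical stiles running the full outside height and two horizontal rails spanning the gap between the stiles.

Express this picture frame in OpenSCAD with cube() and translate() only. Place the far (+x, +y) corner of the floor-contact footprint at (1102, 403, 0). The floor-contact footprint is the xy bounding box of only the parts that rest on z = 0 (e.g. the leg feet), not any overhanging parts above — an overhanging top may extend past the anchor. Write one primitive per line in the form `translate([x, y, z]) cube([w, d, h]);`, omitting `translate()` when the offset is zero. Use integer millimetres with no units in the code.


translate([319, 381, 0]) cube([77, 22, 599]);
translate([1025, 381, 0]) cube([77, 22, 599]);
translate([396, 381, 0]) cube([629, 22, 77]);
translate([396, 381, 522]) cube([629, 22, 77]);


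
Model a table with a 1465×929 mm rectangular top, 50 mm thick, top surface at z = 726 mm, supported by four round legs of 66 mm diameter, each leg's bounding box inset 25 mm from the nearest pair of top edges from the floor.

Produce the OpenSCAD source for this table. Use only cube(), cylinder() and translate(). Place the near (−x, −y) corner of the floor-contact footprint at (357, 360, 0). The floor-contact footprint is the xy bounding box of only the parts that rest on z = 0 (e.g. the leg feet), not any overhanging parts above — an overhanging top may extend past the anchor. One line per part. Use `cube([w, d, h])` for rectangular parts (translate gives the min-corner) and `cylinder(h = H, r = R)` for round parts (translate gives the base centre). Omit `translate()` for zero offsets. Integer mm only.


translate([332, 335, 676]) cube([1465, 929, 50]);
translate([390, 393, 0]) cylinder(h = 676, r = 33);
translate([1739, 393, 0]) cylinder(h = 676, r = 33);
translate([390, 1206, 0]) cylinder(h = 676, r = 33);
translate([1739, 1206, 0]) cylinder(h = 676, r = 33);


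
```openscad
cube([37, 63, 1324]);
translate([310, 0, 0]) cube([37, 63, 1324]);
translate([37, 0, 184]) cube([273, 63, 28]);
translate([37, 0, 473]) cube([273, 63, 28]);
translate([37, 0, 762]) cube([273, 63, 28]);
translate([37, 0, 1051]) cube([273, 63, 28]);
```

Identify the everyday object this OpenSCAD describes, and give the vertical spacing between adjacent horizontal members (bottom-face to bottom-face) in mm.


A ladder. The rung spacing is 289 mm.

Two tall 37×63 posts with 4 short bars between them — a ladder. Adjacent rungs sit at z = 184 and z = 473, so the spacing is 473 − 184 = 289 mm.


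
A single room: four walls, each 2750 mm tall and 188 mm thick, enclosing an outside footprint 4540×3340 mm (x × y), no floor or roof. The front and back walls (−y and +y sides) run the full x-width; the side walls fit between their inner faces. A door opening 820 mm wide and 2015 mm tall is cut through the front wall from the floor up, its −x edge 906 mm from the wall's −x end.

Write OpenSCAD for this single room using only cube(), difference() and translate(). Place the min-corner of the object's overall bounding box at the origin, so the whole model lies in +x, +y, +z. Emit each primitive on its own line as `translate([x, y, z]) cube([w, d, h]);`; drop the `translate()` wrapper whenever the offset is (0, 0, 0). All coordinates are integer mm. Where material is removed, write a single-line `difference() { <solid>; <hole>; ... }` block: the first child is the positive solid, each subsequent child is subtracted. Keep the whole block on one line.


difference() { cube([4540, 188, 2750]); translate([906, 0, 0]) cube([820, 188, 2015]); }
translate([0, 3152, 0]) cube([4540, 188, 2750]);
translate([0, 188, 0]) cube([188, 2964, 2750]);
translate([4352, 188, 0]) cube([188, 2964, 2750]);


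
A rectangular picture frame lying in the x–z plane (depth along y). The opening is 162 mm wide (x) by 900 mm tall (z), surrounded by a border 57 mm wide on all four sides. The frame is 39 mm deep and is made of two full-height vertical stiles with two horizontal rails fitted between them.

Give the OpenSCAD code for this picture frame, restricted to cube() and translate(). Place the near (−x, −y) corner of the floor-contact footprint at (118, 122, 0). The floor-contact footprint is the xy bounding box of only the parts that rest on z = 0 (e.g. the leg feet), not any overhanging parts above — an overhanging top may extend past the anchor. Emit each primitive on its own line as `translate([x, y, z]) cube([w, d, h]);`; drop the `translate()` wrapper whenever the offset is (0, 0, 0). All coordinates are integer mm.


translate([118, 122, 0]) cube([57, 39, 1014]);
translate([337, 122, 0]) cube([57, 39, 1014]);
translate([175, 122, 0]) cube([162, 39, 57]);
translate([175, 122, 957]) cube([162, 39, 57]);


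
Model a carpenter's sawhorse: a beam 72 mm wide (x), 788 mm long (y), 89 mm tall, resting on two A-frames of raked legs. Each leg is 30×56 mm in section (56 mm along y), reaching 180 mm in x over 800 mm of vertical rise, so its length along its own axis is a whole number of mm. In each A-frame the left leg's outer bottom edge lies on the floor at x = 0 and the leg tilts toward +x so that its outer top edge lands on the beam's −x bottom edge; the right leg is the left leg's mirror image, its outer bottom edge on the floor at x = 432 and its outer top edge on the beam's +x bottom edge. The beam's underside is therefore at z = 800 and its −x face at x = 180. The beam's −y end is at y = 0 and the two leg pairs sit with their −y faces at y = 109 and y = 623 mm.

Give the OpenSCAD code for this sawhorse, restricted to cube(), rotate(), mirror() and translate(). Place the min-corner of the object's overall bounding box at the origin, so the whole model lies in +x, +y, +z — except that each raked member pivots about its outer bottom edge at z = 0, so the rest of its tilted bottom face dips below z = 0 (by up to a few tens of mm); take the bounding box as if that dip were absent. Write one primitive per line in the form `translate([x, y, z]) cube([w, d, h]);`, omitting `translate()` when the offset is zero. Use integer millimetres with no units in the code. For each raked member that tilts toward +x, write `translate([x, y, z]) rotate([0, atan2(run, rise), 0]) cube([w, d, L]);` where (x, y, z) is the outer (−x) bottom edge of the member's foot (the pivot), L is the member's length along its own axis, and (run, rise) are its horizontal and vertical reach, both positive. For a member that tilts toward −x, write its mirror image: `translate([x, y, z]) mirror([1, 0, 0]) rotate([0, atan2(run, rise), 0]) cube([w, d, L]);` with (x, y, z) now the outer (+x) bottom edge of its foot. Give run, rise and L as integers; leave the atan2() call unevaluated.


translate([180, 0, 800]) cube([72, 788, 89]);
translate([0, 109, 0]) rotate([0, atan2(180, 800), 0]) cube([30, 56, 820]);
translate([432, 109, 0]) mirror([1, 0, 0]) rotate([0, atan2(180, 800), 0]) cube([30, 56, 820]);
translate([0, 623, 0]) rotate([0, atan2(180, 800), 0]) cube([30, 56, 820]);
translate([432, 623, 0]) mirror([1, 0, 0]) rotate([0, atan2(180, 800), 0]) cube([30, 56, 820]);


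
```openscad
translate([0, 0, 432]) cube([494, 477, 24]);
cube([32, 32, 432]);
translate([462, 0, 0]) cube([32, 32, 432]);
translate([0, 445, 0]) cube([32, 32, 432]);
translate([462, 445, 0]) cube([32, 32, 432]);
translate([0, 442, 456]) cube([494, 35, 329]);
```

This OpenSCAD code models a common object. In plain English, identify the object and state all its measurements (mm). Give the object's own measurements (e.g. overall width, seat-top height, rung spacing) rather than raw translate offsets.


A chair. The seat is a 494×477×24 mm slab with its top at z = 456 mm, on four 32×32 mm corner legs (flush with the seat edges, standing on z = 0). A flat backrest 35 mm thick, 329 mm tall, spans the full seat width and rises from the seat top along its +y edge, rear face flush with the rear of the seat.


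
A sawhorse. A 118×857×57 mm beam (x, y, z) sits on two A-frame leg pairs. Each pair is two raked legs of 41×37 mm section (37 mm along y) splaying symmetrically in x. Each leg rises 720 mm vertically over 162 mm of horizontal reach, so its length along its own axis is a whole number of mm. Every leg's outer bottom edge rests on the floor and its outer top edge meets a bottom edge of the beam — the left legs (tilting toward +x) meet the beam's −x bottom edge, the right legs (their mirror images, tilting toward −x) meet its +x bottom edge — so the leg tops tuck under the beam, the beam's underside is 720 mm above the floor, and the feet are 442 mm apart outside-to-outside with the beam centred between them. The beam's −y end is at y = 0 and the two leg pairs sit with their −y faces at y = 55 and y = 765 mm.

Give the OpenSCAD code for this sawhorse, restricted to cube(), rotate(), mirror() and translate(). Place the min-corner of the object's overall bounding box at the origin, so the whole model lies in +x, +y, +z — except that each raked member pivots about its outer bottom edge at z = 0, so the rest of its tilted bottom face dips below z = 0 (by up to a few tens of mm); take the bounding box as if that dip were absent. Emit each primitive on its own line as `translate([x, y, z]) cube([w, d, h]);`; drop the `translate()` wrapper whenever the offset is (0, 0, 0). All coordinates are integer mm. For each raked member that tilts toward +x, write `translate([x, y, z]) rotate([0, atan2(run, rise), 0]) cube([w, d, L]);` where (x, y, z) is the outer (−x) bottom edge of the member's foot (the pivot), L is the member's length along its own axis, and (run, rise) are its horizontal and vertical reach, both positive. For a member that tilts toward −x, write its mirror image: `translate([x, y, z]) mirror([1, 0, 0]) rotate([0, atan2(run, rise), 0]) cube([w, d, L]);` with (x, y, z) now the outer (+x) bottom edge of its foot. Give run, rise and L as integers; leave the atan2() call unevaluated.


translate([162, 0, 720]) cube([118, 857, 57]);
translate([0, 55, 0]) rotate([0, atan2(162, 720), 0]) cube([41, 37, 738]);
translate([442, 55, 0]) mirror([1, 0, 0]) rotate([0, atan2(162, 720), 0]) cube([41, 37, 738]);
translate([0, 765, 0]) rotate([0, atan2(162, 720), 0]) cube([41, 37, 738]);
translate([442, 765, 0]) mirror([1, 0, 0]) rotate([0, atan2(162, 720), 0]) cube([41, 37, 738]);


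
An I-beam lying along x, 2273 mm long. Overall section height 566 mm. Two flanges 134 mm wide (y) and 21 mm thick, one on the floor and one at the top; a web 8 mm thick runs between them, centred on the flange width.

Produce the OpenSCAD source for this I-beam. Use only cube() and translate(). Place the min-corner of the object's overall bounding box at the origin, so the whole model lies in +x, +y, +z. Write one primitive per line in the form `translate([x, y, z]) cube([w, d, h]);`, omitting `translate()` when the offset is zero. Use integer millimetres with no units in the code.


cube([2273, 134, 21]);
translate([0, 63, 21]) cube([2273, 8, 524]);
translate([0, 0, 545]) cube([2273, 134, 21]);


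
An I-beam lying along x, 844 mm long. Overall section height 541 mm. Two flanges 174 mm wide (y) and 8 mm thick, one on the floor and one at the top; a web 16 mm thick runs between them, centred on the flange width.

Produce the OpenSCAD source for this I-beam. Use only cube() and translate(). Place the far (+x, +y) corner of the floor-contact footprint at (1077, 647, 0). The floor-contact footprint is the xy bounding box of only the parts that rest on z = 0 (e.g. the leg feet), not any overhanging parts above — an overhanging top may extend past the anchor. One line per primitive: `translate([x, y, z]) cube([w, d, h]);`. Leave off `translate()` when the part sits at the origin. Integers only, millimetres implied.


translate([233, 473, 0]) cube([844, 174, 8]);
translate([233, 552, 8]) cube([844, 16, 525]);
translate([233, 473, 533]) cube([844, 174, 8]);


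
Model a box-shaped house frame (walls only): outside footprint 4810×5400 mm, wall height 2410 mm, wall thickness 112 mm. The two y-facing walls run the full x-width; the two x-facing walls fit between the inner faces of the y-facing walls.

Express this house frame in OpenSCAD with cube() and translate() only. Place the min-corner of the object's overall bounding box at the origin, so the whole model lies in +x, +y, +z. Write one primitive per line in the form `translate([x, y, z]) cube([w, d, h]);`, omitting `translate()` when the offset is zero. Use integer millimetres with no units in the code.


cube([4810, 112, 2410]);
translate([0, 5288, 0]) cube([4810, 112, 2410]);
translate([0, 112, 0]) cube([112, 5176, 2410]);
translate([4698, 112, 0]) cube([112, 5176, 2410]);


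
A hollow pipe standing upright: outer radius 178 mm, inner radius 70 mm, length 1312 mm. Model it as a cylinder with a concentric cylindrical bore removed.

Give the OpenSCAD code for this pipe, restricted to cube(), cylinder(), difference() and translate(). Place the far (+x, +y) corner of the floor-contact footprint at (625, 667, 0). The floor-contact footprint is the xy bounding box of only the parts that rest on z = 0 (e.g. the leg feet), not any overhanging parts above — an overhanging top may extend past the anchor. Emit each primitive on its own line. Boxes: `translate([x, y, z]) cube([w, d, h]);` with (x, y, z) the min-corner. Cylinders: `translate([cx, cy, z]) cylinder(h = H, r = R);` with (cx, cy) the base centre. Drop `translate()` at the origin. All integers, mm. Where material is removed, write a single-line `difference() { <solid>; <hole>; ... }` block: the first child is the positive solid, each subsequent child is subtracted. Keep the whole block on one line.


difference() { translate([447, 489, 0]) cylinder(h = 1312, r = 178); translate([447, 489, 0]) cylinder(h = 1312, r = 70); }


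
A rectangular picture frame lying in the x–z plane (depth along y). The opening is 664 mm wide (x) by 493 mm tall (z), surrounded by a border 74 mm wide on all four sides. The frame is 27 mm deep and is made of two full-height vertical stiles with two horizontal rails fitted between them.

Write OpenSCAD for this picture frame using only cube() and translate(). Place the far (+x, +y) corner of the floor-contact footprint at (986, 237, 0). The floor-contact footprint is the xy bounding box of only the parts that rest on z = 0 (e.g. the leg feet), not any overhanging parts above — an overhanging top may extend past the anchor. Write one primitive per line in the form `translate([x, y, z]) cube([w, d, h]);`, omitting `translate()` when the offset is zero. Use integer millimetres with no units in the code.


translate([174, 210, 0]) cube([74, 27, 641]);
translate([912, 210, 0]) cube([74, 27, 641]);
translate([248, 210, 0]) cube([664, 27, 74]);
translate([248, 210, 567]) cube([664, 27, 74]);


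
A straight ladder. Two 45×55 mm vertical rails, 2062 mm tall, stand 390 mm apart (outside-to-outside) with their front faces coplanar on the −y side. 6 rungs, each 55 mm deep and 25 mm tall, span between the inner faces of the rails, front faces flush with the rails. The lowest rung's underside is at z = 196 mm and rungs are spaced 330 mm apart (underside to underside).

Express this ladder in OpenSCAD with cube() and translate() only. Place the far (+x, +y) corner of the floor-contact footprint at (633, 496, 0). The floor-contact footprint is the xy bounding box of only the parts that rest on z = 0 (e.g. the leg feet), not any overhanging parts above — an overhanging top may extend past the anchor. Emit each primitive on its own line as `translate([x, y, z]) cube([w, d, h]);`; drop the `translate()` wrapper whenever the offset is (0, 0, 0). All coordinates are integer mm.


translate([243, 441, 0]) cube([45, 55, 2062]);
translate([588, 441, 0]) cube([45, 55, 2062]);
translate([288, 441, 196]) cube([300, 55, 25]);
translate([288, 441, 526]) cube([300, 55, 25]);
translate([288, 441, 856]) cube([300, 55, 25]);
translate([288, 441, 1186]) cube([300, 55, 25]);
translate([288, 441, 1516]) cube([300, 55, 25]);
translate([288, 441, 1846]) cube([300, 55, 25]);


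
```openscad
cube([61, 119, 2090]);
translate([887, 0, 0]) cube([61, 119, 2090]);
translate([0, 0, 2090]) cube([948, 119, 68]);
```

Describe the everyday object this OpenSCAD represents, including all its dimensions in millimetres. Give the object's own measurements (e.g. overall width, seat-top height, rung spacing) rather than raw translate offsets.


A door frame. The clear opening is 826 mm wide and 2090 mm high. Two 61 mm wide jambs, 119 mm deep, stand either side of the opening from the floor to the top of the opening. A 68 mm thick head sits across the top of both jambs, spanning the full outside width of the frame.


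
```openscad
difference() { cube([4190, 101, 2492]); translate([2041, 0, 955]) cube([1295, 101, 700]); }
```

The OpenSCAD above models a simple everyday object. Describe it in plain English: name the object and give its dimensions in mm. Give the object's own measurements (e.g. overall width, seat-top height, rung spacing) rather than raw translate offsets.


A wall 4190 mm long (x), 101 mm thick (y), 2492 mm tall, with a rectangular window opening cut through it. The opening is 1295 mm wide and 700 mm tall; its sill is at z = 955 mm and its near (−x) edge is 2041 mm from the wall's −x end. The opening passes through the full wall thickness.


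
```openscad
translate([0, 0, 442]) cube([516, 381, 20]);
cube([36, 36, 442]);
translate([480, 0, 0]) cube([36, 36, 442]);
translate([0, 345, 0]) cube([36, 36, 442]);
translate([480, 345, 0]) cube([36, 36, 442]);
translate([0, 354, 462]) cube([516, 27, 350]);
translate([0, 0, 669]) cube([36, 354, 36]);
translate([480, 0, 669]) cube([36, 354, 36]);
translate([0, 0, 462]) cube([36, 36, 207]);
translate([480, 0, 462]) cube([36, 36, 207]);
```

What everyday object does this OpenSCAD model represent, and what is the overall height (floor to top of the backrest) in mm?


A chair. The overall height is 812 mm.

A slab on four corner posts with a tall panel at the back — a chair. The seat slab sits at z = 442 with thickness 20, and the 350 mm backrest starts at the seat top, so the overall height is 442 + 20 + 350 = 812 mm.


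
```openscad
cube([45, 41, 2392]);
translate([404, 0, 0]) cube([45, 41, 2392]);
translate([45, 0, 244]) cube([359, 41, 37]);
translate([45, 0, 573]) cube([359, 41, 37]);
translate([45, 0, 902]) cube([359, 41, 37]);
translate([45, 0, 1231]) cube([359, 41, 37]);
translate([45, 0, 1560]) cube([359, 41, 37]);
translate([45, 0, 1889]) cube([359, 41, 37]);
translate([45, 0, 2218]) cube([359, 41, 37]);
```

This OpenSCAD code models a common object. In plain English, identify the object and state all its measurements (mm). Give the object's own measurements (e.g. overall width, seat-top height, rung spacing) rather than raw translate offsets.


A straight ladder. Two 45×41 mm vertical rails, 2392 mm tall, stand 449 mm apart (outside-to-outside) with their front faces coplanar on the −y side. 7 rungs, each 41 mm deep and 37 mm tall, span between the inner faces of the rails, front faces flush with the rails. The lowest rung's underside is at z = 244 mm and rungs are spaced 329 mm apart (underside to underside).


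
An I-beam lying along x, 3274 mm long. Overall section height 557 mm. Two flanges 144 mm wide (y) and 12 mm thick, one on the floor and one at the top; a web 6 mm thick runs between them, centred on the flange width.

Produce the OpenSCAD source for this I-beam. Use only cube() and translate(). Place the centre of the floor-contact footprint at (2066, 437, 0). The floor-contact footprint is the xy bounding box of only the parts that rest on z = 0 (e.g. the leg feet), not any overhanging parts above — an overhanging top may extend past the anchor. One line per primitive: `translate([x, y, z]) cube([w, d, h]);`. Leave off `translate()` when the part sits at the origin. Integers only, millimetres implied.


translate([429, 365, 0]) cube([3274, 144, 12]);
translate([429, 434, 12]) cube([3274, 6, 533]);
translate([429, 365, 545]) cube([3274, 144, 12]);


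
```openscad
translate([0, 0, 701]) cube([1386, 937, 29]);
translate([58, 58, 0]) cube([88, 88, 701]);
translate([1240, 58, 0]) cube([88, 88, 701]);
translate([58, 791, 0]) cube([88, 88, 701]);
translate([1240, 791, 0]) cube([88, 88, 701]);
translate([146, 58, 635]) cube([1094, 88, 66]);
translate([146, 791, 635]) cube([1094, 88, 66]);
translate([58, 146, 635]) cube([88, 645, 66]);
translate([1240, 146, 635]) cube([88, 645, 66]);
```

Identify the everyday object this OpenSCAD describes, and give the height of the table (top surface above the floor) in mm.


A table. The table height is 730 mm.

A 1386×937×29 slab sits at z = 701 on four 88 mm square posts — a table. The top surface is at 701 + 29 = 730 mm.


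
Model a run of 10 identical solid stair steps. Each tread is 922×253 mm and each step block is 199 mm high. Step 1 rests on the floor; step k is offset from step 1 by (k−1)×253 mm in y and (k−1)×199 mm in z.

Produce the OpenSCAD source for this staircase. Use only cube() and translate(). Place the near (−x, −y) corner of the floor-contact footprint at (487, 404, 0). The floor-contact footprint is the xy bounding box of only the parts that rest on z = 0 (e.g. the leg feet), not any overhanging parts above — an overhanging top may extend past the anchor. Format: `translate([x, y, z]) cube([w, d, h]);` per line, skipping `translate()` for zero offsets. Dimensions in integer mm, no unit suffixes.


translate([487, 404, 0]) cube([922, 253, 199]);
translate([487, 657, 199]) cube([922, 253, 199]);
translate([487, 910, 398]) cube([922, 253, 199]);
translate([487, 1163, 597]) cube([922, 253, 199]);
translate([487, 1416, 796]) cube([922, 253, 199]);
translate([487, 1669, 995]) cube([922, 253, 199]);
translate([487, 1922, 1194]) cube([922, 253, 199]);
translate([487, 2175, 1393]) cube([922, 253, 199]);
translate([487, 2428, 1592]) cube([922, 253, 199]);
translate([487, 2681, 1791]) cube([922, 253, 199]);


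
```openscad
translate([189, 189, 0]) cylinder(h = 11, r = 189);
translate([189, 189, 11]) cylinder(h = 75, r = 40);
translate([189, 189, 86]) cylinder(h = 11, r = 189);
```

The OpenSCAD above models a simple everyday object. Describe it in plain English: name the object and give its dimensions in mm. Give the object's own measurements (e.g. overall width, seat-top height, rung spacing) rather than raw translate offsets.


A spool: two coaxial disc flanges of radius 189 mm and thickness 11 mm, joined by a core cylinder of radius 40 mm and height 75 mm. The lower flange rests on z = 0 and the three cylinders share a vertical axis.


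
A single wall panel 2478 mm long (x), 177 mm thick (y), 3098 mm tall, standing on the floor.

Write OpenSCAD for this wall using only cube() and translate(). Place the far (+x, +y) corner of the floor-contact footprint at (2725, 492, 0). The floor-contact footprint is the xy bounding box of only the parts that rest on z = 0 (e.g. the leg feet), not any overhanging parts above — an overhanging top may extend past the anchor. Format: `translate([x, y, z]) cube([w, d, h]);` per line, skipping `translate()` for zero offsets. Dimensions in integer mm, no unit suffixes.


translate([247, 315, 0]) cube([2478, 177, 3098]);


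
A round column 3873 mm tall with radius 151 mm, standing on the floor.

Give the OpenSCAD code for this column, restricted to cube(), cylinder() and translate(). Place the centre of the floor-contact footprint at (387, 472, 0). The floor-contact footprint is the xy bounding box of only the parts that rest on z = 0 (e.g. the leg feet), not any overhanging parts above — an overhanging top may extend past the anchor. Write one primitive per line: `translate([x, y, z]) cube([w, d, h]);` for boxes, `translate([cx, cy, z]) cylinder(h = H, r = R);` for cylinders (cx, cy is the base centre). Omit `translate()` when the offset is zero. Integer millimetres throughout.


translate([387, 472, 0]) cylinder(h = 3873, r = 151);


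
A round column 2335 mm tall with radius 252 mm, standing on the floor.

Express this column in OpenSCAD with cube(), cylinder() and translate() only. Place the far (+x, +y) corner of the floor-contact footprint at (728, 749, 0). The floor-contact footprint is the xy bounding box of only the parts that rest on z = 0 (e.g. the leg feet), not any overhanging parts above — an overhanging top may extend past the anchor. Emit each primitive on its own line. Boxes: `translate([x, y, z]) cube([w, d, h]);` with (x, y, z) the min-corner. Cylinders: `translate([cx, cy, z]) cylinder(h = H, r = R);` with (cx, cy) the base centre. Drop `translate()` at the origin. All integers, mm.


translate([476, 497, 0]) cylinder(h = 2335, r = 252);


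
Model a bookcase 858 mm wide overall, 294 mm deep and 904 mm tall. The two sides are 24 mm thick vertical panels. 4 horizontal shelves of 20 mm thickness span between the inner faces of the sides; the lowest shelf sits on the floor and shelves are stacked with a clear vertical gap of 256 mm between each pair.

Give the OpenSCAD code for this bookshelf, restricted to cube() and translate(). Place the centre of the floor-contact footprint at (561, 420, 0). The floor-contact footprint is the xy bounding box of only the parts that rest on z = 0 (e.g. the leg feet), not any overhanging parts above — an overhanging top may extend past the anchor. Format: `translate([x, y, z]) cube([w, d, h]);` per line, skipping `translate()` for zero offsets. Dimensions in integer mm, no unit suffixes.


translate([132, 273, 0]) cube([24, 294, 904]);
translate([966, 273, 0]) cube([24, 294, 904]);
translate([156, 273, 0]) cube([810, 294, 20]);
translate([156, 273, 276]) cube([810, 294, 20]);
translate([156, 273, 552]) cube([810, 294, 20]);
translate([156, 273, 828]) cube([810, 294, 20]);


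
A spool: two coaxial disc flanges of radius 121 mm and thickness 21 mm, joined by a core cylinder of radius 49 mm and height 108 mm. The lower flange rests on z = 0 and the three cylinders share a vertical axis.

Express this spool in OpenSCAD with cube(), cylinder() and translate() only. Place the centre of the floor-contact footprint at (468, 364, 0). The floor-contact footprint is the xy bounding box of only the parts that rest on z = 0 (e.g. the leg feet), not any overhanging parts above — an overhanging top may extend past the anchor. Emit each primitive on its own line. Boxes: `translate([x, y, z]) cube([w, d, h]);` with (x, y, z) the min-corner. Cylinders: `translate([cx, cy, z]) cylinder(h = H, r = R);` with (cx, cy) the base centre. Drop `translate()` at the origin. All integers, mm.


translate([468, 364, 0]) cylinder(h = 21, r = 121);
translate([468, 364, 21]) cylinder(h = 108, r = 49);
translate([468, 364, 129]) cylinder(h = 21, r = 121);


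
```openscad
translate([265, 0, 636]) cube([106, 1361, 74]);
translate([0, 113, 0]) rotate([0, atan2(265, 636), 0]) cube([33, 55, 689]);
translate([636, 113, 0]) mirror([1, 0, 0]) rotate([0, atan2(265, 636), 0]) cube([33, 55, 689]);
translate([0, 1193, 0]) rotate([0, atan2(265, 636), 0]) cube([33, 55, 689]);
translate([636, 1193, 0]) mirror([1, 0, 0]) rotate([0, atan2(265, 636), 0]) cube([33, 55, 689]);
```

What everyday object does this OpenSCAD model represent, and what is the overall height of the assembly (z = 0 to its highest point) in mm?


A sawhorse. The overall height is 710 mm.

A beam across two mirrored pairs of raked legs — a sawhorse. The beam's underside is at z = 636 (matching the legs' vertical rise in atan2(265, 636)) and the beam is 74 mm tall, so its top is at 636 + 74 = 710 mm. The raked legs top out at the beam's underside, so that is the highest point.


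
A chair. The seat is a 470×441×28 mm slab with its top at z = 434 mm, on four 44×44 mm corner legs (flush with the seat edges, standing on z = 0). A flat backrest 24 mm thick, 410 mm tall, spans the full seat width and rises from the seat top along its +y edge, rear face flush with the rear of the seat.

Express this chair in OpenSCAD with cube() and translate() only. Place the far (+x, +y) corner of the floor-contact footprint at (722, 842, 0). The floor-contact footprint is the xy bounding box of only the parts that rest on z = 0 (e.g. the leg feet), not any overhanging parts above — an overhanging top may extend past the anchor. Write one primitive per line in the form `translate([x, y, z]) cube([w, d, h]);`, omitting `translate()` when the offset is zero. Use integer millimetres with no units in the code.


translate([252, 401, 406]) cube([470, 441, 28]);
translate([252, 401, 0]) cube([44, 44, 406]);
translate([678, 401, 0]) cube([44, 44, 406]);
translate([252, 798, 0]) cube([44, 44, 406]);
translate([678, 798, 0]) cube([44, 44, 406]);
translate([252, 818, 434]) cube([470, 24, 410]);


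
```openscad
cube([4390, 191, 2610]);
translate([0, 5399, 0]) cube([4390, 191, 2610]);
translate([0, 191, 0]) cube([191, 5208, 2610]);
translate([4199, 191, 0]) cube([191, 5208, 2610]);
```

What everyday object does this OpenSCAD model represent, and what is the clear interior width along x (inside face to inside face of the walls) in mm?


A house (or room) frame. The interior width is 4008 mm.

Four 2610 mm walls enclosing a rectangle with no floor or roof — a room or house frame. Outside width is 4390 mm and wall thickness is 191 mm, so the interior width is 4390 − 2 × 191 = 4008 mm.


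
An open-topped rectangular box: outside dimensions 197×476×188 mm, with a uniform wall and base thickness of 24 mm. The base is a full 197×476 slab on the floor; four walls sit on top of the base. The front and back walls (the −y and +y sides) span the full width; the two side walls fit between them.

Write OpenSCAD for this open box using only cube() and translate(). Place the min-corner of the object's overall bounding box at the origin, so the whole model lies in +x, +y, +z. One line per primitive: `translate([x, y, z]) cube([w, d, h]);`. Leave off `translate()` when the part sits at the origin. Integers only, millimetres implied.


cube([197, 476, 24]);
translate([0, 0, 24]) cube([197, 24, 164]);
translate([0, 452, 24]) cube([197, 24, 164]);
translate([0, 24, 24]) cube([24, 428, 164]);
translate([173, 24, 24]) cube([24, 428, 164]);


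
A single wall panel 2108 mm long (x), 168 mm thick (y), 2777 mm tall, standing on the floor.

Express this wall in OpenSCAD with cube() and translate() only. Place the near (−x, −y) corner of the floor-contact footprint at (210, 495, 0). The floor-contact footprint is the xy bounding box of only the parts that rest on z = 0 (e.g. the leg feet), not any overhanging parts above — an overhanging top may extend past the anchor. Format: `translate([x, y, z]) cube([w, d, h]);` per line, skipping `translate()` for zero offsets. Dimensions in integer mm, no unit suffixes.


translate([210, 495, 0]) cube([2108, 168, 2777]);


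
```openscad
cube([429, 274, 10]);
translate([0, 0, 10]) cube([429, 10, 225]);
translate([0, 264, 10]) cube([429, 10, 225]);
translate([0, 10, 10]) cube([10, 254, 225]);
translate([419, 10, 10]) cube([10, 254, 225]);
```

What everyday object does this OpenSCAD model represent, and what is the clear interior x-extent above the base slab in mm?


An open box. The internal width is 409 mm.

A 429×274 base slab with four walls standing on it — an open box. The base is 429 mm wide and the walls are 10 mm thick, so the internal width is 429 − 2 × 10 = 409 mm.


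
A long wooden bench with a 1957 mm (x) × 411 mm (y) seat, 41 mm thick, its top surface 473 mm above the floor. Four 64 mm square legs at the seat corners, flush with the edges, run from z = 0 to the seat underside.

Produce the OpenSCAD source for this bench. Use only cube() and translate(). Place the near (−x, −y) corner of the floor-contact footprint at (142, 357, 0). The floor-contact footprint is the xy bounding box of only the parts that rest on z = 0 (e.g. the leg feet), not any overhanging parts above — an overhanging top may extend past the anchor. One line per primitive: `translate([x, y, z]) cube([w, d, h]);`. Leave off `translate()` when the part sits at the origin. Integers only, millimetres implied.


translate([142, 357, 432]) cube([1957, 411, 41]);
translate([142, 357, 0]) cube([64, 64, 432]);
translate([142, 704, 0]) cube([64, 64, 432]);
translate([2035, 357, 0]) cube([64, 64, 432]);
translate([2035, 704, 0]) cube([64, 64, 432]);
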